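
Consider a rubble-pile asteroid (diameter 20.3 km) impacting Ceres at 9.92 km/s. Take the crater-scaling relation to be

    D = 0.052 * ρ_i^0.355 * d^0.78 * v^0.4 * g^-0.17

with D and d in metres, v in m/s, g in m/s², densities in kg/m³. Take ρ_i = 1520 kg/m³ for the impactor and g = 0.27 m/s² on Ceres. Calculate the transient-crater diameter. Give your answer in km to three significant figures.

In SI units: d = 20300 m, v = 9920 m/s.
ρ_i^0.355 = 1520^0.355 = 13.48
d^0.78 = 20300^0.78 = 2290
v^0.4 = 9920^0.4 = 39.68
g^-0.17 = 0.27^-0.17 = 1.249
D = 0.052 × 13.48 × 2290 × 39.68 × 1.249 = 79554 m
   = 79.55 km

D ≈ 79.6 km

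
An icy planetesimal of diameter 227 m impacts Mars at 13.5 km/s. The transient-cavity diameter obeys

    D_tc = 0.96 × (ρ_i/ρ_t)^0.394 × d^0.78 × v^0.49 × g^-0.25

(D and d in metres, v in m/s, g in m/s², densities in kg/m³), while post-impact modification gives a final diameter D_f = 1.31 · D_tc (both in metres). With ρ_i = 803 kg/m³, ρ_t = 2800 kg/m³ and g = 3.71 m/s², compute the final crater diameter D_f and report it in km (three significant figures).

v = 13500 m/s.
(ρ_i/ρ_t)^0.394 = (803/2800)^0.394 = 0.6113
d^0.78 = 227^0.78 = 68.82
v^0.49 = 13500^0.49 = 105.6
g^-0.25 = 3.71^-0.25 = 0.7205
D_tc = 0.96 × 0.6113 × 68.82 × 105.6 × 0.7205 = 3073 m
D_f = 1.31 × 3073 = 4026 m
     = 4.026 km

D_f ≈ 4.03 km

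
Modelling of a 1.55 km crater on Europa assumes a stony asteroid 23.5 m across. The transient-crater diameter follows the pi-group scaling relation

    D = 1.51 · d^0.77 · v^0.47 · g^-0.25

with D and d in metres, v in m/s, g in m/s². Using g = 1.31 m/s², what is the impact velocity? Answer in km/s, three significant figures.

v ≈ 16.7 km/s

Rearranging for v: v = [D / (1.51 · 23.5^0.77 · 1.31^-0.25)]^(1/0.47).
D = 1550 m.
23.5^0.77 = 11.37
1.31^-0.25 = 0.9347
Denominator = 1.51 × 11.37 × 0.9347 = 16.05
D / 16.05 = 1550 / 16.05 = 96.57
v = 96.57^(1/0.47) = 96.57^2.1277 = 16717 m/s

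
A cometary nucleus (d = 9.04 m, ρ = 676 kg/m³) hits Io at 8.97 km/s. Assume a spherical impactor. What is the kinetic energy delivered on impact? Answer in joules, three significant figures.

E ≈ 1.05 × 10^13 J

v = 8970 m/s.
Mass m = (π/6) ρ d³ = (π/6) × 676 × (9.04)³ = 2.615 × 10^5 kg
E = ½ m v² = 0.5 × 2.615 × 10^5 × (8970)² = 1.052 × 10^13 J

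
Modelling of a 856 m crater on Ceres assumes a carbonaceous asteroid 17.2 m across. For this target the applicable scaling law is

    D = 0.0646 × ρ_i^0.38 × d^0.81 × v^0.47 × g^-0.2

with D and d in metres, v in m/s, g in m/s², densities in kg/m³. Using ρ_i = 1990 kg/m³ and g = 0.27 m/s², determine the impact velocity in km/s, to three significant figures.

Rearranging for v: v = [D / (0.0646 · 1990^0.38 · 17.2^0.81 · 0.27^-0.2)]^(1/0.47).
1990^0.38 = 17.93
17.2^0.81 = 10.02
0.27^-0.2 = 1.299
Denominator = 0.0646 × 17.93 × 10.02 × 1.299 = 15.08
D / 15.08 = 856 / 15.08 = 56.76
v = 56.76^(1/0.47) = 56.76^2.1277 = 5396 m/s

v ≈ 5.40 km/s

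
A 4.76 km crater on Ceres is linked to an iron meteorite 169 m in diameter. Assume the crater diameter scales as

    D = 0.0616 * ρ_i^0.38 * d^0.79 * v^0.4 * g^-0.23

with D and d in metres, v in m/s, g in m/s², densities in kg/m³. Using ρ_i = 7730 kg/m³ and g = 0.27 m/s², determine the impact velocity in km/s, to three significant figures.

v ≈ 6.30 km/s

Rearranging for v: v = [D / (0.0616 · 7730^0.38 · 169^0.79 · 0.27^-0.23)]^(1/0.4).
D = 4760 m.
7730^0.38 = 30.03
169^0.79 = 57.55
0.27^-0.23 = 1.351
Denominator = 0.0616 × 30.03 × 57.55 × 1.351 = 143.8
D / 143.8 = 4760 / 143.8 = 33.10
v = 33.10^(1/0.4) = 33.10^2.5 = 6303 m/s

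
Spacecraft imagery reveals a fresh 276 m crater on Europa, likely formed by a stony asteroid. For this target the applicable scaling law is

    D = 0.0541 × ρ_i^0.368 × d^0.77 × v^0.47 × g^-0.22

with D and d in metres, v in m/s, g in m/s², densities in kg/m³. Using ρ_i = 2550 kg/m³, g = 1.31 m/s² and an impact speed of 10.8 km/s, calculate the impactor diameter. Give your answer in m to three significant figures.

d ≈ 5.74 m

Rearranging for d: d = [D / (0.0541 · 2550^0.368 · 10800^0.47 · 1.31^-0.22)]^(1/0.77).
2550^0.368 = 17.93
10800^0.47 = 78.65
1.31^-0.22 = 0.9423
Denominator = 0.0541 × 17.93 × 78.65 × 0.9423 = 71.89
D / 71.89 = 276 / 71.89 = 3.839
d = 3.839^(1/0.77) = 3.839^1.2987 = 5.738 m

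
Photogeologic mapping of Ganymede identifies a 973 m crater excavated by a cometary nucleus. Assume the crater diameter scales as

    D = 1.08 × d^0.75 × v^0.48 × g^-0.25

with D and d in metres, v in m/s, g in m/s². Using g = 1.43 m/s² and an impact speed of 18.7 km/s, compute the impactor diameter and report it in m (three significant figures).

d ≈ 18.1 m

Rearranging for d: d = [D / (1.08 · 18700^0.48 · 1.43^-0.25)]^(1/0.75).
18700^0.48 = 112.3
1.43^-0.25 = 0.9145
Denominator = 1.08 × 112.3 × 0.9145 = 110.9
D / 110.9 = 973 / 110.9 = 8.774
d = 8.774^(1/0.75) = 8.774^1.3333 = 18.10 m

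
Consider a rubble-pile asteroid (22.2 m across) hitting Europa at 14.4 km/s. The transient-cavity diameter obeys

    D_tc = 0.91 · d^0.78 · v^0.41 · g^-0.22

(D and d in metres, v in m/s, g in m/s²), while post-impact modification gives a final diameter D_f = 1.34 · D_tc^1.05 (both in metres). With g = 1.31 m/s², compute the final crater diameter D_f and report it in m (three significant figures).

D_f ≈ 891 m

v = 14400 m/s.
d^0.78 = 22.2^0.78 = 11.22
v^0.41 = 14400^0.41 = 50.69
g^-0.22 = 1.31^-0.22 = 0.9423
D_tc = 0.91 × 11.22 × 50.69 × 0.9423 = 487.7 m
D_f = 1.34 × (487.7)^1.05 = 890.6 m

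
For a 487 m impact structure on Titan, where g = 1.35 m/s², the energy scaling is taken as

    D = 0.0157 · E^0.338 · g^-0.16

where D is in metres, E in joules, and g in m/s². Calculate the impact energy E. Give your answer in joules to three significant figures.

E ≈ 2.24 × 10^13 J

Rearranging: E = [D / (0.0157 · g^-0.16)]^(1/0.338).
g^-0.16 = 1.35^-0.16 = 0.9531
D / (0.0157 × 0.9531) = 487 / (0.01496) = 3.255 × 10^4
E = (3.255 × 10^4)^2.9586 = 2.243 × 10^13 J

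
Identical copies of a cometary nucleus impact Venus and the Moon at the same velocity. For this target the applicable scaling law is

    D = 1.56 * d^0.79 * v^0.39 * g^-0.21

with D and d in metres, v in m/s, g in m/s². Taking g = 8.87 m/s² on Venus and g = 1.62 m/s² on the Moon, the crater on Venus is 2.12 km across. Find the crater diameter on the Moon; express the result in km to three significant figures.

D ≈ 3.03 km

All impactor-dependent factors cancel in the ratio, leaving D_Moon/D_Venus = (g_Moon/g_Venus)^-0.21.
(1.62/8.87)^-0.21 = 0.1826^-0.21 = 1.429
D_Moon = 1.429 × 2.12 km = 3.03 km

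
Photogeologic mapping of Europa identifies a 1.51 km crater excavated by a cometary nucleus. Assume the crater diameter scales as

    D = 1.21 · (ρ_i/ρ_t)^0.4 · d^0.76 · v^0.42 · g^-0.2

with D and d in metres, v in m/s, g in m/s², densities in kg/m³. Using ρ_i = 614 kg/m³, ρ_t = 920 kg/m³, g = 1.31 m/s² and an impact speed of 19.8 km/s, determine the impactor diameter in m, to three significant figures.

Rearranging for d: d = [D / (1.21 · (614/920)^0.4 · 19800^0.42 · 1.31^-0.2)]^(1/0.76).
D = 1510 m.
(614/920)^0.4 = 0.8507
19800^0.42 = 63.77
1.31^-0.2 = 0.9474
Denominator = 1.21 × 0.8507 × 63.77 × 0.9474 = 62.19
D / 62.19 = 1510 / 62.19 = 24.28
d = 24.28^(1/0.76) = 24.28^1.3158 = 66.48 m

d ≈ 66.5 m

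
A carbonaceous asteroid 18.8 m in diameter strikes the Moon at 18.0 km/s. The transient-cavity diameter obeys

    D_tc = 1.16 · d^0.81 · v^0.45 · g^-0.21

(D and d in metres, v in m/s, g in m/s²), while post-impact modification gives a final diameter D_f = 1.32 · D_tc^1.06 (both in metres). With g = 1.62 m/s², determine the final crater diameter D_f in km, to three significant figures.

v = 18000 m/s.
d^0.81 = 18.8^0.81 = 10.77
v^0.45 = 18000^0.45 = 82.20
g^-0.21 = 1.62^-0.21 = 0.9037
D_tc = 1.16 × 10.77 × 82.20 × 0.9037 = 928.0 m
D_f = 1.32 × (928.0)^1.06 = 1846 m
     = 1.846 km

D_f ≈ 1.85 km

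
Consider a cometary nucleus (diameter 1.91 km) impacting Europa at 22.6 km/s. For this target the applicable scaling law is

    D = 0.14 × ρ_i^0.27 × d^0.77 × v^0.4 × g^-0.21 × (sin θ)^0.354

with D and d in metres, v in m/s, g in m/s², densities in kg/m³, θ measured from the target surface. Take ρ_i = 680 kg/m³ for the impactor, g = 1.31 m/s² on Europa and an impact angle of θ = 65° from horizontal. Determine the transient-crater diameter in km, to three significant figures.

In SI units: d = 1910 m, v = 22600 m/s.
ρ_i^0.27 = 680^0.27 = 5.818
d^0.77 = 1910^0.77 = 336.0
v^0.4 = 22600^0.4 = 55.16
g^-0.21 = 1.31^-0.21 = 0.9449
(sin 65°)^0.354 = 0.9063^0.354 = 0.9658
D = 0.14 × 5.818 × 336.0 × 55.16 × 0.9449 × 0.9658 = 13776 m
   = 13.78 km

D ≈ 13.8 km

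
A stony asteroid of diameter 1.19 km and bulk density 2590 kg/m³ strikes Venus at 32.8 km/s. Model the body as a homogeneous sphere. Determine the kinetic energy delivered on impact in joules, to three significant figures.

d = 1190 m; v = 32800 m/s.
Mass m = (π/6) ρ d³ = (π/6) × 2590 × (1190)³ = 2.285 × 10^12 kg
E = ½ m v² = 0.5 × 2.285 × 10^12 × (32800)² = 1.229 × 10^21 J

E ≈ 1.23 × 10^21 J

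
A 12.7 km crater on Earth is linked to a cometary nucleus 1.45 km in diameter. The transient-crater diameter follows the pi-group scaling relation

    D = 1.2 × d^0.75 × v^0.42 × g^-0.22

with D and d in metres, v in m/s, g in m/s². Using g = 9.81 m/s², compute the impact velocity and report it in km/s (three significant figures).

Rearranging for v: v = [D / (1.2 · 1450^0.75 · 9.81^-0.22)]^(1/0.42).
D = 12700 m.
1450^0.75 = 235.0
9.81^-0.22 = 0.6051
Denominator = 1.2 × 235.0 × 0.6051 = 170.6
D / 170.6 = 12700 / 170.6 = 74.44
v = 74.44^(1/0.42) = 74.44^2.381 = 28627 m/s

v ≈ 28.6 km/s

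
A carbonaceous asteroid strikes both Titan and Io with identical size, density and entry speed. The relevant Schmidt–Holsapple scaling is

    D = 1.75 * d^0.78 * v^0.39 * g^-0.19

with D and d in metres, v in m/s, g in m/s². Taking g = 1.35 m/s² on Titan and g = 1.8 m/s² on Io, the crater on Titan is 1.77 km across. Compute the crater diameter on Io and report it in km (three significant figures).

D ≈ 1.68 km

All impactor-dependent factors cancel in the ratio, leaving D_Io/D_Titan = (g_Io/g_Titan)^-0.19.
(1.8/1.35)^-0.19 = 1.333^-0.19 = 0.9469
D_Io = 0.9469 × 1.77 km = 1.68 km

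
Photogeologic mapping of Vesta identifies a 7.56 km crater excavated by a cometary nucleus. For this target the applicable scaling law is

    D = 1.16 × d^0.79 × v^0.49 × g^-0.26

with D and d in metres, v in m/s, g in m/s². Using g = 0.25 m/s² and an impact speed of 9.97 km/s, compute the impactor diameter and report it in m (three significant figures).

Rearranging for d: d = [D / (1.16 · 9970^0.49 · 0.25^-0.26)]^(1/0.79).
D = 7560 m.
9970^0.49 = 91.07
0.25^-0.26 = 1.434
Denominator = 1.16 × 91.07 × 1.434 = 151.5
D / 151.5 = 7560 / 151.5 = 49.90
d = 49.90^(1/0.79) = 49.90^1.2658 = 141.1 m

d ≈ 141 m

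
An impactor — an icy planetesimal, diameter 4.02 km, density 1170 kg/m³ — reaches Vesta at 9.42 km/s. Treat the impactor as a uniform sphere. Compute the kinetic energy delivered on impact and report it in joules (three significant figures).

E ≈ 1.77 × 10^21 J

d = 4020 m; v = 9420 m/s.
Mass m = (π/6) ρ d³ = (π/6) × 1170 × (4020)³ = 3.980 × 10^13 kg
E = ½ m v² = 0.5 × 3.980 × 10^13 × (9420)² = 1.766 × 10^21 J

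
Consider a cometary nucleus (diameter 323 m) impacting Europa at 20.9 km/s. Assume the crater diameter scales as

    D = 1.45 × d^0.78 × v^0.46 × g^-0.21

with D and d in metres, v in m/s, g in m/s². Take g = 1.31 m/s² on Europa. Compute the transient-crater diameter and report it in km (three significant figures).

D ≈ 12.1 km

In SI units: v = 20900 m/s.
d^0.78 = 323^0.78 = 90.61
v^0.46 = 20900^0.46 = 97.11
g^-0.21 = 1.31^-0.21 = 0.9449
D = 1.45 × 90.61 × 97.11 × 0.9449 = 12056 m
   = 12.06 km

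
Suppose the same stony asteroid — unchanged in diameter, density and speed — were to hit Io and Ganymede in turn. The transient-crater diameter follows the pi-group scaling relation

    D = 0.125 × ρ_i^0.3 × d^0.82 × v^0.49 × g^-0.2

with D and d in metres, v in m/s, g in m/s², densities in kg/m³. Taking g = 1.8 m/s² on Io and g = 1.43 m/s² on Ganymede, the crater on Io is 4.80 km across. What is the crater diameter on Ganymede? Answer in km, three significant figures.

All impactor-dependent factors cancel in the ratio, leaving D_Ganymede/D_Io = (g_Ganymede/g_Io)^-0.2.
(1.43/1.8)^-0.2 = 0.7944^-0.2 = 1.047
D_Ganymede = 1.047 × 4.80 km = 5.03 km

D ≈ 5.03 km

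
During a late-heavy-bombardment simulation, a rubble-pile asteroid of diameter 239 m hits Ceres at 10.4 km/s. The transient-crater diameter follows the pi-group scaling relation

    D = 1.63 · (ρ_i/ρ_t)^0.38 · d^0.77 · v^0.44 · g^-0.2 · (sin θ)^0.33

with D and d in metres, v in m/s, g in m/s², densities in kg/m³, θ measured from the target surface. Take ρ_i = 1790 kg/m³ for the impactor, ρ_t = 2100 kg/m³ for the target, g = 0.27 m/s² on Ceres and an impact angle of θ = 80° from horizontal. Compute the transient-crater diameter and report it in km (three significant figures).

In SI units: v = 10400 m/s.
(ρ_i/ρ_t)^0.38 = (1790/2100)^0.38 = 0.9411
d^0.77 = 239^0.77 = 67.82
v^0.44 = 10400^0.44 = 58.55
g^-0.2 = 0.27^-0.2 = 1.299
(sin 80°)^0.33 = 0.9848^0.33 = 0.9950
D = 1.63 × 0.9411 × 67.82 × 58.55 × 1.299 × 0.9950 = 7873 m
   = 7.873 km

D ≈ 7.87 km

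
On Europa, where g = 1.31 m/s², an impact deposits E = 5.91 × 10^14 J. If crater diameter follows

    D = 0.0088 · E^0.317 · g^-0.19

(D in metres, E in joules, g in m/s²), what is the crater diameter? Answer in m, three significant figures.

E^0.317 = (5.91 × 10^14)^0.317 = 4.815 × 10^4
g^-0.19 = 1.31^-0.19 = 0.9500
D = 0.0088 × 4.815 × 10^4 × 0.9500 = 402.5 m

D ≈ 403 m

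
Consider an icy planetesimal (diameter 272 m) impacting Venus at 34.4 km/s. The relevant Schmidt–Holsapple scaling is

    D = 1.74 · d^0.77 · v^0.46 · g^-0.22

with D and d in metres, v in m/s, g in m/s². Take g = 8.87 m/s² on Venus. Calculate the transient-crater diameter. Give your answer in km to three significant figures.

D ≈ 9.85 km

In SI units: v = 34400 m/s.
d^0.77 = 272^0.77 = 74.92
v^0.46 = 34400^0.46 = 122.1
g^-0.22 = 8.87^-0.22 = 0.6187
D = 1.74 × 74.92 × 122.1 × 0.6187 = 9848 m
   = 9.848 km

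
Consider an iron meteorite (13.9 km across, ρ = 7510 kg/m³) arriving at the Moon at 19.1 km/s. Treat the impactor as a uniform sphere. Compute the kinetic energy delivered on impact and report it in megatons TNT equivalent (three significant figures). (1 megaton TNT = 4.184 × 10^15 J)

d = 13900 m; v = 19100 m/s.
Mass m = (π/6) ρ d³ = (π/6) × 7510 × (13900)³ = 1.056 × 10^16 kg
E = ½ m v² = 0.5 × 1.056 × 10^16 × (19100)² = 1.926 × 10^24 J
   = 1.926 × 10^24 / 4.184×10^15 = 4.603 × 10^8 Mt

E ≈ 4.60 × 10^8 Mt TNT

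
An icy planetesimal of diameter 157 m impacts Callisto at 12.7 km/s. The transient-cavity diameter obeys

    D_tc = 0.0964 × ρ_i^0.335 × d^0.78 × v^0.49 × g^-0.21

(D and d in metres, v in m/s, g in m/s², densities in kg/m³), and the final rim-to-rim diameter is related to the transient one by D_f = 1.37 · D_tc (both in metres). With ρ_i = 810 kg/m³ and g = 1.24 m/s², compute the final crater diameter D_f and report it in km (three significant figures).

D_f ≈ 6.30 km

v = 12700 m/s.
ρ_i^0.335 = 810^0.335 = 9.426
d^0.78 = 157^0.78 = 51.62
v^0.49 = 12700^0.49 = 102.5
g^-0.21 = 1.24^-0.21 = 0.9558
D_tc = 0.0964 × 9.426 × 51.62 × 102.5 × 0.9558 = 4595 m
D_f = 1.37 × 4595 = 6295 m
     = 6.295 km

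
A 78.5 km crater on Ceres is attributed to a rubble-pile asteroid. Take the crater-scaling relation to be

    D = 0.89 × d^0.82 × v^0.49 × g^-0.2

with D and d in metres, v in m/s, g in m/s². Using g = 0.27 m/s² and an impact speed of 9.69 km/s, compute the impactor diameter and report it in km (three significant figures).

d ≈ 3.24 km

Rearranging for d: d = [D / (0.89 · 9690^0.49 · 0.27^-0.2)]^(1/0.82).
D = 78500 m.
9690^0.49 = 89.80
0.27^-0.2 = 1.299
Denominator = 0.89 × 89.80 × 1.299 = 103.8
D / 103.8 = 78500 / 103.8 = 756.3
d = 756.3^(1/0.82) = 756.3^1.2195 = 3240 m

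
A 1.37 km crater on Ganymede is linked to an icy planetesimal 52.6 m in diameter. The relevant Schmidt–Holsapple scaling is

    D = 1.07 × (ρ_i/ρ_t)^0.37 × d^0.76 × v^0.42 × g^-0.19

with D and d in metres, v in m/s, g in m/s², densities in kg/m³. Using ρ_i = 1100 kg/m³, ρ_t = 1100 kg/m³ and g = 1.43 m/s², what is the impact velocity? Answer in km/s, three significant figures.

v ≈ 22.6 km/s

Rearranging for v: v = [D / (1.07 · (1100/1100)^0.37 · 52.6^0.76 · 1.43^-0.19)]^(1/0.42).
D = 1370 m.
(1100/1100)^0.37 = 1.000
52.6^0.76 = 20.32
1.43^-0.19 = 0.9343
Denominator = 1.07 × 1.000 × 20.32 × 0.9343 = 20.31
D / 20.31 = 1370 / 20.31 = 67.45
v = 67.45^(1/0.42) = 67.45^2.381 = 22636 m/s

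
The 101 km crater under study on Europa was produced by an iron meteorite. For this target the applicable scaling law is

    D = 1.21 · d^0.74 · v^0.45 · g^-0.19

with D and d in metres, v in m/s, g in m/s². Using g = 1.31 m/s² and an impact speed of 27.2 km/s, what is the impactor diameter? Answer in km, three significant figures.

d ≈ 9.64 km

Rearranging for d: d = [D / (1.21 · 27200^0.45 · 1.31^-0.19)]^(1/0.74).
D = 101000 m.
27200^0.45 = 98.98
1.31^-0.19 = 0.9500
Denominator = 1.21 × 98.98 × 0.9500 = 113.8
D / 113.8 = 101000 / 113.8 = 887.5
d = 887.5^(1/0.74) = 887.5^1.3514 = 9642 m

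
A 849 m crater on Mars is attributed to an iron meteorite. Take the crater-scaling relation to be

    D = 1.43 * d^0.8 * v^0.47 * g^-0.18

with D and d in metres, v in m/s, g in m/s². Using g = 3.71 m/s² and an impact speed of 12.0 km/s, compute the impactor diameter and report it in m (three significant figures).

d ≈ 15.8 m

Rearranging for d: d = [D / (1.43 · 12000^0.47 · 3.71^-0.18)]^(1/0.8).
12000^0.47 = 82.64
3.71^-0.18 = 0.7898
Denominator = 1.43 × 82.64 × 0.7898 = 93.33
D / 93.33 = 849 / 93.33 = 9.097
d = 9.097^(1/0.8) = 9.097^1.25 = 15.80 m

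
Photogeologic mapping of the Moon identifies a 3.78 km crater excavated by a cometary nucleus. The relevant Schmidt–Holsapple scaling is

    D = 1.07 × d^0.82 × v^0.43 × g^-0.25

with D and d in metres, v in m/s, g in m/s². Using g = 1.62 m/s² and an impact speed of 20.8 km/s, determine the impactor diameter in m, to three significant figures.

Rearranging for d: d = [D / (1.07 · 20800^0.43 · 1.62^-0.25)]^(1/0.82).
D = 3780 m.
20800^0.43 = 71.91
1.62^-0.25 = 0.8864
Denominator = 1.07 × 71.91 × 0.8864 = 68.20
D / 68.20 = 3780 / 68.20 = 55.43
d = 55.43^(1/0.82) = 55.43^1.2195 = 133.8 m

d ≈ 134 m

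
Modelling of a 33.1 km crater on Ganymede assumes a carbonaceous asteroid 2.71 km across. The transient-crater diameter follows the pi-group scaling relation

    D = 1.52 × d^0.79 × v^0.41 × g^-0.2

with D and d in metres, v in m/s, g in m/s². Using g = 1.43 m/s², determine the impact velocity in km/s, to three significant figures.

Rearranging for v: v = [D / (1.52 · 2710^0.79 · 1.43^-0.2)]^(1/0.41).
D = 33100 m.
2710^0.79 = 515.3
1.43^-0.2 = 0.9310
Denominator = 1.52 × 515.3 × 0.9310 = 729.2
D / 729.2 = 33100 / 729.2 = 45.39
v = 45.39^(1/0.41) = 45.39^2.439 = 10998 m/s

v ≈ 11.0 km/s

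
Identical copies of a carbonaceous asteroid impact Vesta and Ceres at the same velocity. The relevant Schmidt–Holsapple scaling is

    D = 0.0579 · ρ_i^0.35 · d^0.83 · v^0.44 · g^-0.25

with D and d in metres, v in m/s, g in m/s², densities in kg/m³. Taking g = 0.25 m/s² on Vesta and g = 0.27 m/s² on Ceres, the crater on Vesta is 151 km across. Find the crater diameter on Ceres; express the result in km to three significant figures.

D ≈ 148 km

All impactor-dependent factors cancel in the ratio, leaving D_Ceres/D_Vesta = (g_Ceres/g_Vesta)^-0.25.
(0.27/0.25)^-0.25 = 1.080^-0.25 = 0.9809
D_Ceres = 0.9809 × 151 km = 148 km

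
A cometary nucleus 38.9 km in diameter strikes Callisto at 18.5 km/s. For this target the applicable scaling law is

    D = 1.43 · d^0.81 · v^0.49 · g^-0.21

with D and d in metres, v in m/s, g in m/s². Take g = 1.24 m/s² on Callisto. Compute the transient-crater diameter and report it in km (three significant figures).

D ≈ 880 km

In SI units: d = 38900 m, v = 18500 m/s.
d^0.81 = 38900^0.81 = 5222
v^0.49 = 18500^0.49 = 123.3
g^-0.21 = 1.24^-0.21 = 0.9558
D = 1.43 × 5222 × 123.3 × 0.9558 = 8.800 × 10^5 m
   = 880.0 km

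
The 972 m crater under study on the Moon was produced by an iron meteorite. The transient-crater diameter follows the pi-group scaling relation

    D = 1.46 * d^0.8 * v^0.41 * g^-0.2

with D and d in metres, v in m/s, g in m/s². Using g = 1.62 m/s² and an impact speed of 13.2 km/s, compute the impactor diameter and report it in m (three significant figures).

Rearranging for d: d = [D / (1.46 · 13200^0.41 · 1.62^-0.2)]^(1/0.8).
13200^0.41 = 48.91
1.62^-0.2 = 0.9080
Denominator = 1.46 × 48.91 × 0.9080 = 64.84
D / 64.84 = 972 / 64.84 = 14.99
d = 14.99^(1/0.8) = 14.99^1.25 = 29.50 m

d ≈ 29.5 m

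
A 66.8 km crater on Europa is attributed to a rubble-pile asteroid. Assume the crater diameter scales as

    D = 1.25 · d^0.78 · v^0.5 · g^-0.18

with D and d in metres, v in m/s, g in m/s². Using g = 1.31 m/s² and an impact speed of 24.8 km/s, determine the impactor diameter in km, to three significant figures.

d ≈ 1.87 km

Rearranging for d: d = [D / (1.25 · 24800^0.5 · 1.31^-0.18)]^(1/0.78).
D = 66800 m.
24800^0.5 = 157.5
1.31^-0.18 = 0.9526
Denominator = 1.25 × 157.5 × 0.9526 = 187.5
D / 187.5 = 66800 / 187.5 = 356.3
d = 356.3^(1/0.78) = 356.3^1.2821 = 1869 m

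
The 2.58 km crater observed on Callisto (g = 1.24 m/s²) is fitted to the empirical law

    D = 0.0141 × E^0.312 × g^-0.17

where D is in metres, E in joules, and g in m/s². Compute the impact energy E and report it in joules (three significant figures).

E ≈ 8.27 × 10^16 J

Rearranging: E = [D / (0.0141 · g^-0.17)]^(1/0.312).
D = 2580 m.
g^-0.17 = 1.24^-0.17 = 0.9641
D / (0.0141 × 0.9641) = 2580 / (0.01359) = 1.898 × 10^5
E = (1.898 × 10^5)^3.2051 = 8.269 × 10^16 J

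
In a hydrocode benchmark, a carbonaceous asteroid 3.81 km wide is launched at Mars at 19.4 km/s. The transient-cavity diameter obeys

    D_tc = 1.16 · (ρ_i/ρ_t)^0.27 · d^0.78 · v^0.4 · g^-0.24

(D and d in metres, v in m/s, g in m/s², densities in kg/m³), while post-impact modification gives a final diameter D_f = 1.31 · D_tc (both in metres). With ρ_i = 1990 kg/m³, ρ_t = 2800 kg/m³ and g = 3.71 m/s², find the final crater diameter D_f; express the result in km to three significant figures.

D_f ≈ 32.6 km

In SI: d = 3810 m, v = 19400 m/s.
(ρ_i/ρ_t)^0.27 = (1990/2800)^0.27 = 0.9119
d^0.78 = 3810^0.78 = 621.0
v^0.4 = 19400^0.4 = 51.89
g^-0.24 = 3.71^-0.24 = 0.7300
D_tc = 1.16 × 0.9119 × 621.0 × 51.89 × 0.7300 = 24880 m
D_f = 1.31 × 24880 = 32593 m
     = 32.59 km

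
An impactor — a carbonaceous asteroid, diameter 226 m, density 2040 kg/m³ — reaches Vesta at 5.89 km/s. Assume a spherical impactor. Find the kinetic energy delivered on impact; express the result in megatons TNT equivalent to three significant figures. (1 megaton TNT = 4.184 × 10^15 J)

E ≈ 51.1 Mt TNT

v = 5890 m/s.
Mass m = (π/6) ρ d³ = (π/6) × 2040 × (226)³ = 1.233 × 10^10 kg
E = ½ m v² = 0.5 × 1.233 × 10^10 × (5890)² = 2.139 × 10^17 J
   = 2.139 × 10^17 / 4.184×10^15 = 51.12 Mt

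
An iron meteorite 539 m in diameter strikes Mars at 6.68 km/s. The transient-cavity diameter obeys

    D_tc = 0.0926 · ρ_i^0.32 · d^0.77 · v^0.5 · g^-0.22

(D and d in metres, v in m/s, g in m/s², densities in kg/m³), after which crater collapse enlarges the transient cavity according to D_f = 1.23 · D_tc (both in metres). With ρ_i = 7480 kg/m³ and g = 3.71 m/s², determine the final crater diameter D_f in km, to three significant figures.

D_f ≈ 15.4 km

v = 6680 m/s.
ρ_i^0.32 = 7480^0.32 = 17.36
d^0.77 = 539^0.77 = 126.9
v^0.5 = 6680^0.5 = 81.73
g^-0.22 = 3.71^-0.22 = 0.7494
D_tc = 0.0926 × 17.36 × 126.9 × 81.73 × 0.7494 = 12490 m
D_f = 1.23 × 12490 = 15363 m
     = 15.36 km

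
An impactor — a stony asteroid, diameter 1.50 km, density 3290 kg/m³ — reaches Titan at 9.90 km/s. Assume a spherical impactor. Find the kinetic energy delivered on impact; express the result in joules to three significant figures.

E ≈ 2.85 × 10^20 J

d = 1500 m; v = 9900 m/s.
Mass m = (π/6) ρ d³ = (π/6) × 3290 × (1500)³ = 5.814 × 10^12 kg
E = ½ m v² = 0.5 × 5.814 × 10^12 × (9900)² = 2.849 × 10^20 J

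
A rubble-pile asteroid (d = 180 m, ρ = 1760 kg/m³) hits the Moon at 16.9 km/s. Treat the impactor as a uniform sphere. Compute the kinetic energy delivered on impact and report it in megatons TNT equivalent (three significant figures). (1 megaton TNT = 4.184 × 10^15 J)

v = 16900 m/s.
Mass m = (π/6) ρ d³ = (π/6) × 1760 × (180)³ = 5.374 × 10^9 kg
E = ½ m v² = 0.5 × 5.374 × 10^9 × (16900)² = 7.674 × 10^17 J
   = 7.674 × 10^17 / 4.184×10^15 = 183.4 Mt

E ≈ 183 Mt TNT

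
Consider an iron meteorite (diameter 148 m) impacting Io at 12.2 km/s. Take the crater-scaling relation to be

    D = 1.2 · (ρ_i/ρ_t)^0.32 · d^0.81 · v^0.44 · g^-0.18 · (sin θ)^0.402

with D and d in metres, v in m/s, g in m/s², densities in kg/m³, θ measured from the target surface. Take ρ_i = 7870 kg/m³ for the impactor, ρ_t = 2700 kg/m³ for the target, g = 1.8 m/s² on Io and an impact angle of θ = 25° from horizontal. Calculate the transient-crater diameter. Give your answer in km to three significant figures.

In SI units: v = 12200 m/s.
(ρ_i/ρ_t)^0.32 = (7870/2700)^0.32 = 1.408
d^0.81 = 148^0.81 = 57.27
v^0.44 = 12200^0.44 = 62.81
g^-0.18 = 1.8^-0.18 = 0.8996
(sin 25°)^0.402 = 0.4226^0.402 = 0.7073
D = 1.2 × 1.408 × 57.27 × 62.81 × 0.8996 × 0.7073 = 3867 m
   = 3.867 km

D ≈ 3.87 km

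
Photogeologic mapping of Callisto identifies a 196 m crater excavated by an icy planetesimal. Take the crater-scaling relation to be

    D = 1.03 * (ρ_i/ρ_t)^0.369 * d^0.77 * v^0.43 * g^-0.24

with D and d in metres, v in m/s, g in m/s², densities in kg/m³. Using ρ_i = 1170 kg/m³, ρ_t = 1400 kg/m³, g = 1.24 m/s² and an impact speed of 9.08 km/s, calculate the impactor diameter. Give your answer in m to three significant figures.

d ≈ 6.55 m

Rearranging for d: d = [D / (1.03 · (1170/1400)^0.369 · 9080^0.43 · 1.24^-0.24)]^(1/0.77).
(1170/1400)^0.369 = 0.9359
9080^0.43 = 50.35
1.24^-0.24 = 0.9497
Denominator = 1.03 × 0.9359 × 50.35 × 0.9497 = 46.09
D / 46.09 = 196 / 46.09 = 4.253
d = 4.253^(1/0.77) = 4.253^1.2987 = 6.554 m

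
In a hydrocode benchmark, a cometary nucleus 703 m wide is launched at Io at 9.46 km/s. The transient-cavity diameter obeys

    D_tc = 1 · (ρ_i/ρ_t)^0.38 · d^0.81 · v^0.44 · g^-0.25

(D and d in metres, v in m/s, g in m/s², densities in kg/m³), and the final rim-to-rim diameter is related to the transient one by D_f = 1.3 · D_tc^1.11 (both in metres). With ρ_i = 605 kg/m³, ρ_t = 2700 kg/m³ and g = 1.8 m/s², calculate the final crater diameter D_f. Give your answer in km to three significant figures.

D_f ≈ 18.6 km

v = 9460 m/s.
(ρ_i/ρ_t)^0.38 = (605/2700)^0.38 = 0.5664
d^0.81 = 703^0.81 = 202.3
v^0.44 = 9460^0.44 = 56.16
g^-0.25 = 1.8^-0.25 = 0.8633
D_tc = 1 × 0.5664 × 202.3 × 56.16 × 0.8633 = 5555 m
D_f = 1.3 × (5555)^1.11 = 18644 m
     = 18.64 km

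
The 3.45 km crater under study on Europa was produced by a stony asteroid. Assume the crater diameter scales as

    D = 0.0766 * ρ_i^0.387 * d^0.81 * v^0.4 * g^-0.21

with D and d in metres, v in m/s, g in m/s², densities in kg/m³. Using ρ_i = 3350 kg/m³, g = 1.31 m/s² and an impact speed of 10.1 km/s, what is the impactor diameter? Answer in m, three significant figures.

d ≈ 130 m

Rearranging for d: d = [D / (0.0766 · 3350^0.387 · 10100^0.4 · 1.31^-0.21)]^(1/0.81).
D = 3450 m.
3350^0.387 = 23.13
10100^0.4 = 39.97
1.31^-0.21 = 0.9449
Denominator = 0.0766 × 23.13 × 39.97 × 0.9449 = 66.92
D / 66.92 = 3450 / 66.92 = 51.55
d = 51.55^(1/0.81) = 51.55^1.2346 = 130.0 m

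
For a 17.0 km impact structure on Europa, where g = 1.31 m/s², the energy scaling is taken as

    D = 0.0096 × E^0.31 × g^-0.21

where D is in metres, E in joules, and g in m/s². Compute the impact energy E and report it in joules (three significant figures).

E ≈ 1.72 × 10^20 J

Rearranging: E = [D / (0.0096 · g^-0.21)]^(1/0.31).
D = 17000 m.
g^-0.21 = 1.31^-0.21 = 0.9449
D / (0.0096 × 0.9449) = 17000 / (9.071 × 10^-3) = 1.874 × 10^6
E = (1.874 × 10^6)^3.2258 = 1.717 × 10^20 J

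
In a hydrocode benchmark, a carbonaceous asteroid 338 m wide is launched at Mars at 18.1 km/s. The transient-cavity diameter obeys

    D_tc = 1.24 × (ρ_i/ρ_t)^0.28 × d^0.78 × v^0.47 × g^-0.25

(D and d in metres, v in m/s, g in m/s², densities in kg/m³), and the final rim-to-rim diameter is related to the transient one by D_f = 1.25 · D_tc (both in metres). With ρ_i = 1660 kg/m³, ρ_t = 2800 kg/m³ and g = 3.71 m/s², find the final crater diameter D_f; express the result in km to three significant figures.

v = 18100 m/s.
(ρ_i/ρ_t)^0.28 = (1660/2800)^0.28 = 0.8638
d^0.78 = 338^0.78 = 93.88
v^0.47 = 18100^0.47 = 100.3
g^-0.25 = 3.71^-0.25 = 0.7205
D_tc = 1.24 × 0.8638 × 93.88 × 100.3 × 0.7205 = 7267 m
D_f = 1.25 × 7267 = 9084 m
     = 9.084 km

D_f ≈ 9.08 km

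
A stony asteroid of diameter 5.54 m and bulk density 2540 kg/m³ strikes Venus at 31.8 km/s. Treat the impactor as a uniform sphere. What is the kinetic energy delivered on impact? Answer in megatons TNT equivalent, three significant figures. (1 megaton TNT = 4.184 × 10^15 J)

v = 31800 m/s.
Mass m = (π/6) ρ d³ = (π/6) × 2540 × (5.54)³ = 2.261 × 10^5 kg
E = ½ m v² = 0.5 × 2.261 × 10^5 × (31800)² = 1.143 × 10^14 J
   = 1.143 × 10^14 / 4.184×10^15 = 0.02732 Mt

E ≈ 0.0273 Mt TNT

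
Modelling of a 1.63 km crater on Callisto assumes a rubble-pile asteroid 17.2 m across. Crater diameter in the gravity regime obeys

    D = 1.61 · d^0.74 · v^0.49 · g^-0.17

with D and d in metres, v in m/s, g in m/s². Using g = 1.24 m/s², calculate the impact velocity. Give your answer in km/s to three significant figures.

v ≈ 19.9 km/s

Rearranging for v: v = [D / (1.61 · 17.2^0.74 · 1.24^-0.17)]^(1/0.49).
D = 1630 m.
17.2^0.74 = 8.209
1.24^-0.17 = 0.9641
Denominator = 1.61 × 8.209 × 0.9641 = 12.74
D / 12.74 = 1630 / 12.74 = 127.9
v = 127.9^(1/0.49) = 127.9^2.0408 = 19939 m/s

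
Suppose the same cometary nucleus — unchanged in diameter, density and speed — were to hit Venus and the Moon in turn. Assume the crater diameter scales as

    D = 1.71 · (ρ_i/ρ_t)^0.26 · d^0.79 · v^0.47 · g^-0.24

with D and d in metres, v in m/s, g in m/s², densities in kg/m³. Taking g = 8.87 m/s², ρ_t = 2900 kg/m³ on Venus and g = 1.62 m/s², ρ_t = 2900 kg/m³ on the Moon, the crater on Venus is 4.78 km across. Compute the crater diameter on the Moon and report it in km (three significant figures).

D ≈ 7.19 km

The impactor-only factors (d, v, ρ_i) cancel in the ratio, leaving D_Moon/D_Venus = (g_Moon/g_Venus)^-0.24 · (ρ_t,Venus/ρ_t,Moon)^0.26.
(1.62/8.87)^-0.24 = 0.1826^-0.24 = 1.504
(2900/2900)^0.26 = 1.000^0.26 = 1.000
Ratio = 1.504 × 1.000 = 1.504
D_Moon = 1.504 × 4.78 km = 7.19 km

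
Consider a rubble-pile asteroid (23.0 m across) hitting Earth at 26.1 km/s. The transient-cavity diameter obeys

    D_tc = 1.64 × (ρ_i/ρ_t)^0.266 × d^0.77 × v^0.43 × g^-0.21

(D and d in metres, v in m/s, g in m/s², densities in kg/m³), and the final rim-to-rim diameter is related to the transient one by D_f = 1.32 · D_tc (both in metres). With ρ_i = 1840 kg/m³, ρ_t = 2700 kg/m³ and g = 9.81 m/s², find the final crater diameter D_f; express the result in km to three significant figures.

D_f ≈ 1.07 km

v = 26100 m/s.
(ρ_i/ρ_t)^0.266 = (1840/2700)^0.266 = 0.9030
d^0.77 = 23^0.77 = 11.18
v^0.43 = 26100^0.43 = 79.28
g^-0.21 = 9.81^-0.21 = 0.6191
D_tc = 1.64 × 0.9030 × 11.18 × 79.28 × 0.6191 = 812.6 m
D_f = 1.32 × 812.6 = 1073 m
     = 1.073 km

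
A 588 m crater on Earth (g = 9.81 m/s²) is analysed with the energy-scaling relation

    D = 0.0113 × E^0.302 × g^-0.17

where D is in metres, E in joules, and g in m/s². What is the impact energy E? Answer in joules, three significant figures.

Rearranging: E = [D / (0.0113 · g^-0.17)]^(1/0.302).
g^-0.17 = 9.81^-0.17 = 0.6783
D / (0.0113 × 0.6783) = 588 / (7.665 × 10^-3) = 7.671 × 10^4
E = (7.671 × 10^4)^3.3113 = 1.497 × 10^16 J

E ≈ 1.50 × 10^16 J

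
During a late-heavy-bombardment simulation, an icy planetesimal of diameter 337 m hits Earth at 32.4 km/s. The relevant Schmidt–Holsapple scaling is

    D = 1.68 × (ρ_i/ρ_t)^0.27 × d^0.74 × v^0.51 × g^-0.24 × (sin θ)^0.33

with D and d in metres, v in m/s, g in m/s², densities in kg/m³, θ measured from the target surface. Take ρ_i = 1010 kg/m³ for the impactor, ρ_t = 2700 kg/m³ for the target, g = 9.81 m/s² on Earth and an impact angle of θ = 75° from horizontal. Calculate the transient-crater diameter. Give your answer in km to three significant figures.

In SI units: v = 32400 m/s.
(ρ_i/ρ_t)^0.27 = (1010/2700)^0.27 = 0.7668
d^0.74 = 337^0.74 = 74.21
v^0.51 = 32400^0.51 = 199.7
g^-0.24 = 9.81^-0.24 = 0.5781
(sin 75°)^0.33 = 0.9659^0.33 = 0.9886
D = 1.68 × 0.7668 × 74.21 × 199.7 × 0.5781 × 0.9886 = 10911 m
   = 10.91 km

D ≈ 10.9 km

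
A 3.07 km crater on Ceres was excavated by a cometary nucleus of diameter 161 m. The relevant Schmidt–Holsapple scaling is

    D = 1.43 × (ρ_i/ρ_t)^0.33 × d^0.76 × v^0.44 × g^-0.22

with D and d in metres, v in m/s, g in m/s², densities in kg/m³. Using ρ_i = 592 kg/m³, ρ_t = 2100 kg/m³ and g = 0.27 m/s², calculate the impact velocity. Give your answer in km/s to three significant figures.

Rearranging for v: v = [D / (1.43 · (592/2100)^0.33 · 161^0.76 · 0.27^-0.22)]^(1/0.44).
D = 3070 m.
(592/2100)^0.33 = 0.6585
161^0.76 = 47.55
0.27^-0.22 = 1.334
Denominator = 1.43 × 0.6585 × 47.55 × 1.334 = 59.73
D / 59.73 = 3070 / 59.73 = 51.40
v = 51.40^(1/0.44) = 51.40^2.2727 = 7736 m/s

v ≈ 7.74 km/s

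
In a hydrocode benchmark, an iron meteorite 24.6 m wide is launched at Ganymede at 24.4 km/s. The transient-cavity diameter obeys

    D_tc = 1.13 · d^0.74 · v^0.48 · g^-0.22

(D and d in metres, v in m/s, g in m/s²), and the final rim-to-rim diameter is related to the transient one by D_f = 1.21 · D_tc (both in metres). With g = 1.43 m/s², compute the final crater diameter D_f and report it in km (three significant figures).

D_f ≈ 1.73 km

v = 24400 m/s.
d^0.74 = 24.6^0.74 = 10.70
v^0.48 = 24400^0.48 = 127.6
g^-0.22 = 1.43^-0.22 = 0.9243
D_tc = 1.13 × 10.70 × 127.6 × 0.9243 = 1426 m
D_f = 1.21 × 1426 = 1725 m
     = 1.725 km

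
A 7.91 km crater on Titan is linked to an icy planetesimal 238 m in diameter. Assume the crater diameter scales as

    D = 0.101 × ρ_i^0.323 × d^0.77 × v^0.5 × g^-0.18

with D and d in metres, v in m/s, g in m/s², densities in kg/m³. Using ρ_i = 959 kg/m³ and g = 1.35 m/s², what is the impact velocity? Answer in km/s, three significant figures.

Rearranging for v: v = [D / (0.101 · 959^0.323 · 238^0.77 · 1.35^-0.18)]^(1/0.5).
D = 7910 m.
959^0.323 = 9.186
238^0.77 = 67.60
1.35^-0.18 = 0.9474
Denominator = 0.101 × 9.186 × 67.60 × 0.9474 = 59.42
D / 59.42 = 7910 / 59.42 = 133.1
v = 133.1^(1/0.5) = 133.1^2 = 17716 m/s

v ≈ 17.7 km/s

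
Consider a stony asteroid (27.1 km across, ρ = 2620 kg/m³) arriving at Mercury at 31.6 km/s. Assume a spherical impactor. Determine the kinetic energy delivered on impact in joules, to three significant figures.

E ≈ 1.36 × 10^25 J

d = 27100 m; v = 31600 m/s.
Mass m = (π/6) ρ d³ = (π/6) × 2620 × (27100)³ = 2.730 × 10^16 kg
E = ½ m v² = 0.5 × 2.730 × 10^16 × (31600)² = 1.363 × 10^25 J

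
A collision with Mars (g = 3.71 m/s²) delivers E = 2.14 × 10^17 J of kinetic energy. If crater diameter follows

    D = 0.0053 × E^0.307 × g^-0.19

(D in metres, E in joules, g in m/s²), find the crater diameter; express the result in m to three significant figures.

E^0.307 = (2.14 × 10^17)^0.307 = 2.091 × 10^5
g^-0.19 = 3.71^-0.19 = 0.7795
D = 0.0053 × 2.091 × 10^5 × 0.7795 = 863.9 m

D ≈ 864 m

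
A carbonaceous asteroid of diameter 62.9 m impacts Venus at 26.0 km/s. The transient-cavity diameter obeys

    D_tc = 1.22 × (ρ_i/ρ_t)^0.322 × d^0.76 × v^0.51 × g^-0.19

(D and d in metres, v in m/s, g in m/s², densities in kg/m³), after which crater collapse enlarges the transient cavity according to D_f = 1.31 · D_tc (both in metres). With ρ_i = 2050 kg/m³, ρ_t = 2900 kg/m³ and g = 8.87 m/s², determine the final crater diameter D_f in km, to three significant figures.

D_f ≈ 3.92 km

v = 26000 m/s.
(ρ_i/ρ_t)^0.322 = (2050/2900)^0.322 = 0.8943
d^0.76 = 62.9^0.76 = 23.28
v^0.51 = 26000^0.51 = 178.5
g^-0.19 = 8.87^-0.19 = 0.6605
D_tc = 1.22 × 0.8943 × 23.28 × 178.5 × 0.6605 = 2995 m
D_f = 1.31 × 2995 = 3923 m
     = 3.923 km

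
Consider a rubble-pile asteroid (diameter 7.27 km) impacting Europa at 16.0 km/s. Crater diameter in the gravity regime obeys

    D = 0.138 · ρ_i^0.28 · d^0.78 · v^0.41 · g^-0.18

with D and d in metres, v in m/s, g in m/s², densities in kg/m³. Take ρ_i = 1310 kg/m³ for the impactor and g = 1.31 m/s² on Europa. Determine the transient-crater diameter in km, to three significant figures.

D ≈ 53.4 km

In SI units: d = 7270 m, v = 16000 m/s.
ρ_i^0.28 = 1310^0.28 = 7.462
d^0.78 = 7270^0.78 = 1028
v^0.41 = 16000^0.41 = 52.93
g^-0.18 = 1.31^-0.18 = 0.9526
D = 0.138 × 7.462 × 1028 × 52.93 × 0.9526 = 53375 m
   = 53.38 km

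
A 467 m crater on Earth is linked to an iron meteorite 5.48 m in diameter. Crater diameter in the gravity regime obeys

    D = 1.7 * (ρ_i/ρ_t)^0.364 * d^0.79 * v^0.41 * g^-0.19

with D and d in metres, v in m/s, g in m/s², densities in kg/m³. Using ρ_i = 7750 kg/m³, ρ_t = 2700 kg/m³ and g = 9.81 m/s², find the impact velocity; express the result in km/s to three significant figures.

Rearranging for v: v = [D / (1.7 · (7750/2700)^0.364 · 5.48^0.79 · 9.81^-0.19)]^(1/0.41).
(7750/2700)^0.364 = 1.468
5.48^0.79 = 3.834
9.81^-0.19 = 0.6480
Denominator = 1.7 × 1.468 × 3.834 × 0.6480 = 6.200
D / 6.200 = 467 / 6.200 = 75.32
v = 75.32^(1/0.41) = 75.32^2.439 = 37825 m/s

v ≈ 37.8 km/s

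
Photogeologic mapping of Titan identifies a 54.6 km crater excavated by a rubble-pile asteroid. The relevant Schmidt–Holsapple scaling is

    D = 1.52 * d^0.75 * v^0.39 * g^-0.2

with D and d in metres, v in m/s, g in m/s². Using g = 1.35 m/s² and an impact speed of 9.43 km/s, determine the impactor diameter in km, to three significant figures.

Rearranging for d: d = [D / (1.52 · 9430^0.39 · 1.35^-0.2)]^(1/0.75).
D = 54600 m.
9430^0.39 = 35.49
1.35^-0.2 = 0.9417
Denominator = 1.52 × 35.49 × 0.9417 = 50.80
D / 50.80 = 54600 / 50.80 = 1075
d = 1075^(1/0.75) = 1075^1.3333 = 11010 m

d ≈ 11.0 km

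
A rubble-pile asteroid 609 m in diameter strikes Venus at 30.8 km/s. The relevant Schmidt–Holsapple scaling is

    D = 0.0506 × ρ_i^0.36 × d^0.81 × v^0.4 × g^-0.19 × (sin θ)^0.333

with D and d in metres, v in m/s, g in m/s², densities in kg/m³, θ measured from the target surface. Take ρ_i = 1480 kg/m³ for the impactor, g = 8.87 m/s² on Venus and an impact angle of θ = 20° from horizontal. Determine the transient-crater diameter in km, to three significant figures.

In SI units: v = 30800 m/s.
ρ_i^0.36 = 1480^0.36 = 13.85
d^0.81 = 609^0.81 = 180.1
v^0.4 = 30800^0.4 = 62.43
g^-0.19 = 8.87^-0.19 = 0.6605
(sin 20°)^0.333 = 0.3420^0.333 = 0.6996
D = 0.0506 × 13.85 × 180.1 × 62.43 × 0.6605 × 0.6996 = 3641 m
   = 3.641 km

D ≈ 3.64 km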